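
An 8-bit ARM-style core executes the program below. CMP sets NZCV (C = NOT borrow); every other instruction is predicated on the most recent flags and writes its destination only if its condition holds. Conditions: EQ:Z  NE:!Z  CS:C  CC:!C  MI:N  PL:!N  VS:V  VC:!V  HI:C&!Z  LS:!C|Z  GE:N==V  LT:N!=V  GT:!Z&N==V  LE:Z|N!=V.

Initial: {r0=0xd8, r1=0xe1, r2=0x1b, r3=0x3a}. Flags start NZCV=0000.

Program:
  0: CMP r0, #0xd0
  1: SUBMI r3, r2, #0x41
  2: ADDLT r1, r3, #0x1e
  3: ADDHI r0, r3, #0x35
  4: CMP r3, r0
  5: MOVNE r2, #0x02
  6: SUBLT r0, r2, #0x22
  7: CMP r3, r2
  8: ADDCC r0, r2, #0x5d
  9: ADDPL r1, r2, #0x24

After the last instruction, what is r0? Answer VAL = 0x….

[0] flags=0010 → (cmp)
[1] flags=0010 MI?F → skip
[2] flags=0010 LT?F → skip
[3] flags=0010 HI?T → r0=0x6f
[4] flags=1000 → (cmp)
[5] flags=1000 NE?T → r2=0x02
[6] flags=1000 LT?T → r0=0xe0
[7] flags=0010 → (cmp)
[8] flags=0010 CC?F → skip
[9] flags=0010 PL?T → r1=0x26

VAL = 0xe0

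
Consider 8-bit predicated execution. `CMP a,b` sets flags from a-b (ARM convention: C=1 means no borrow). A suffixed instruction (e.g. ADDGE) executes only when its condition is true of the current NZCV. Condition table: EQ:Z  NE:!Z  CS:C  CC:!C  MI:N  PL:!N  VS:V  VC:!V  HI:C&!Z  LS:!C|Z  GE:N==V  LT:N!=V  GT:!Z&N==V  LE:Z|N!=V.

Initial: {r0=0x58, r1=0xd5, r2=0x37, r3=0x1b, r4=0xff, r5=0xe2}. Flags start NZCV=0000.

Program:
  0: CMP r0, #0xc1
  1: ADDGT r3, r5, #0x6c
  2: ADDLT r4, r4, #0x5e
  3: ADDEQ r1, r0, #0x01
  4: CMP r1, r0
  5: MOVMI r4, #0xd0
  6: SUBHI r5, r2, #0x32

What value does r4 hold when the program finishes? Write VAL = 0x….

[0] flags=1001 → (cmp)
[1] flags=1001 GT?T → r3=0x4e
[2] flags=1001 LT?F → skip
[3] flags=1001 EQ?F → skip
[4] flags=0011 → (cmp)
[5] flags=0011 MI?F → skip
[6] flags=0011 HI?T → r5=0x05

VAL = 0xff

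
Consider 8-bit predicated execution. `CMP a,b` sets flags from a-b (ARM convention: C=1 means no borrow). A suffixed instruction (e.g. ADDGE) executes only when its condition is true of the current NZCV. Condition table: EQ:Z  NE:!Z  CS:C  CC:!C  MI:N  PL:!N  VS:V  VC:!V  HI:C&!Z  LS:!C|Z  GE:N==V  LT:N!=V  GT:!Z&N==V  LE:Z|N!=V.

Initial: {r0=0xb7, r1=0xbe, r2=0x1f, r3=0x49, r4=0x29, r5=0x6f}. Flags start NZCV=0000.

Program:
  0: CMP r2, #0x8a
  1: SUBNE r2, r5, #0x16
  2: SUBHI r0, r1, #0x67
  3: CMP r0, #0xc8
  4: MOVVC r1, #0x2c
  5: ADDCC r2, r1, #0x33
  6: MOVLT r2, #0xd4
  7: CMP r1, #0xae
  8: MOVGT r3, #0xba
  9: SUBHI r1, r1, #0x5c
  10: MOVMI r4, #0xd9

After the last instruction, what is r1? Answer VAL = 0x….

[0] flags=1001 → (cmp)
[1] flags=1001 NE?T → r2=0x59
[2] flags=1001 HI?F → skip
[3] flags=1000 → (cmp)
[4] flags=1000 VC?T → r1=0x2c
[5] flags=1000 CC?T → r2=0x5f
[6] flags=1000 LT?T → r2=0xd4
[7] flags=0000 → (cmp)
[8] flags=0000 GT?T → r3=0xba
[9] flags=0000 HI?F → skip
[10] flags=0000 MI?F → skip

VAL = 0x2c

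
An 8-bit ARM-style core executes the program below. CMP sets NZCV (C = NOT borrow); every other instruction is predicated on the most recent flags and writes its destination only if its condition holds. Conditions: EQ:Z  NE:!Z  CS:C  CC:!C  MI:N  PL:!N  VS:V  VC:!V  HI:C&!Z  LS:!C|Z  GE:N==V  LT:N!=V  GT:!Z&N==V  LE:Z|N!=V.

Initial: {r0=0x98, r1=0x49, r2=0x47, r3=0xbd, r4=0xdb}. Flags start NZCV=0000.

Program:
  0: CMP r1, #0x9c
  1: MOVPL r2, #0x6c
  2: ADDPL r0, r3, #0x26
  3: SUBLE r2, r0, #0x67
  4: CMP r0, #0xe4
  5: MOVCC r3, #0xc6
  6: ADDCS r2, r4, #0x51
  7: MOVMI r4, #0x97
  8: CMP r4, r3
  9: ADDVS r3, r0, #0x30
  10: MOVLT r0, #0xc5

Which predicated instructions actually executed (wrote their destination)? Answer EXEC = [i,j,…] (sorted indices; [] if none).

EXEC = [5,7,10]

[0] flags=1001 → (cmp)
[1] flags=1001 PL?F → skip
[2] flags=1001 PL?F → skip
[3] flags=1001 LE?F → skip
[4] flags=1000 → (cmp)
[5] flags=1000 CC?T → r3=0xc6
[6] flags=1000 CS?F → skip
[7] flags=1000 MI?T → r4=0x97
[8] flags=1000 → (cmp)
[9] flags=1000 VS?F → skip
[10] flags=1000 LT?T → r0=0xc5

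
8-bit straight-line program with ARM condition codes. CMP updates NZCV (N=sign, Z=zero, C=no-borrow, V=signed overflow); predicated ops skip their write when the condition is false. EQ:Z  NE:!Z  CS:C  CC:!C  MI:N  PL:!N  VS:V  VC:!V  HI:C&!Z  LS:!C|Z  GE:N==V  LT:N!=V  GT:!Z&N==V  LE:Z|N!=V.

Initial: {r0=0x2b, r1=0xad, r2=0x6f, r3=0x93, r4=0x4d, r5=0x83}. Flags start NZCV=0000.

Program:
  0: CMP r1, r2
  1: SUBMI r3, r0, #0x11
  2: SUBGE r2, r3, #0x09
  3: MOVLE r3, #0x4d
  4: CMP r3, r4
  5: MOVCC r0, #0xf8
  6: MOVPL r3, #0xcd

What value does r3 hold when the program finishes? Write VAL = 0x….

VAL = 0xcd

0: ✓ CMP  NZCV=0011
1: · SUBMI
2: · SUBGE
3: ✓ MOVLE  r3←0x4d
4: ✓ CMP  NZCV=0110
5: · MOVCC
6: ✓ MOVPL  r3←0xcd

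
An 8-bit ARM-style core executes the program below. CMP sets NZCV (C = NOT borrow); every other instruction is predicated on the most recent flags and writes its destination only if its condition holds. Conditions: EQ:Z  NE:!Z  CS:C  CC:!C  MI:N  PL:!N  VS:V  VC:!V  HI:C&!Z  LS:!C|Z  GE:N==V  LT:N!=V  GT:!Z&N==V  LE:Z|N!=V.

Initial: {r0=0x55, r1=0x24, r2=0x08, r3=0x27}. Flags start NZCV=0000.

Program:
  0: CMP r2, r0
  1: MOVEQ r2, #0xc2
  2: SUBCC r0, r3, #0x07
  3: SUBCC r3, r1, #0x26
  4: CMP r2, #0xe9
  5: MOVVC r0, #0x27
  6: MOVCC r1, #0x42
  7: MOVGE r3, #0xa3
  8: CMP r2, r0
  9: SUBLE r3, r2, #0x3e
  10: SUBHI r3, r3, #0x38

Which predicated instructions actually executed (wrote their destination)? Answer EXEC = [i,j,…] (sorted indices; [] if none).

EXEC = [2,3,5,6,7,9]

[0] flags=1000 → (cmp)
[1] flags=1000 EQ?F → skip
[2] flags=1000 CC?T → r0=0x20
[3] flags=1000 CC?T → r3=0xfe
[4] flags=0000 → (cmp)
[5] flags=0000 VC?T → r0=0x27
[6] flags=0000 CC?T → r1=0x42
[7] flags=0000 GE?T → r3=0xa3
[8] flags=1000 → (cmp)
[9] flags=1000 LE?T → r3=0xca
[10] flags=1000 HI?F → skip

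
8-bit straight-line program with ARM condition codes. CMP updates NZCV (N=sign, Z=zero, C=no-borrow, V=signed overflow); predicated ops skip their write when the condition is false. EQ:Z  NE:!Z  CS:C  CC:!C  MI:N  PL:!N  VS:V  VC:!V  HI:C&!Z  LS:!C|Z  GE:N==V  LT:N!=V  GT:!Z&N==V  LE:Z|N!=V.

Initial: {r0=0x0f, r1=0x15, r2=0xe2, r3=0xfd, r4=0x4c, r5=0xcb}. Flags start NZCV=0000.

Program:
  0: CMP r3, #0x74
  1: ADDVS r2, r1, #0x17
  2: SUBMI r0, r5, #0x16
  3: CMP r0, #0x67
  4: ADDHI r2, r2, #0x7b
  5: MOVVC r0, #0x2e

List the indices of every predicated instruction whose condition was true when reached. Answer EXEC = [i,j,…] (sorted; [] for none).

0: ✓ CMP  NZCV=1010
1: · ADDVS
2: ✓ SUBMI  r0←0xb5
3: ✓ CMP  NZCV=0011
4: ✓ ADDHI  r2←0x5d
5: · MOVVC

EXEC = [2,4]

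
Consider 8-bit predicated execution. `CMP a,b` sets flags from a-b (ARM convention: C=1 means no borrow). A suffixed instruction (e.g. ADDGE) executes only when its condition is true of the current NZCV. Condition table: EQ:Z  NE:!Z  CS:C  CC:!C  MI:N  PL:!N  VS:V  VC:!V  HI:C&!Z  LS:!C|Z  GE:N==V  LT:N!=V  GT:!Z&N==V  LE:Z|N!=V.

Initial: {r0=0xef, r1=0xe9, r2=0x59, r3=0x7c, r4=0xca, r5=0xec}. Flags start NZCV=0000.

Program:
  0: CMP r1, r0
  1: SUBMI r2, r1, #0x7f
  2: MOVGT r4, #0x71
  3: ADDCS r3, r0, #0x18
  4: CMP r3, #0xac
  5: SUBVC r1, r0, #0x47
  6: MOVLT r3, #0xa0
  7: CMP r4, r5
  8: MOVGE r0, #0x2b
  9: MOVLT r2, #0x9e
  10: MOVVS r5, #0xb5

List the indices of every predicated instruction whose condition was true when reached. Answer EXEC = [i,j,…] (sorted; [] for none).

0: ✓ CMP  NZCV=1000
1: ✓ SUBMI  r2←0x6a
2: · MOVGT
3: · ADDCS
4: ✓ CMP  NZCV=1001
5: · SUBVC
6: · MOVLT
7: ✓ CMP  NZCV=1000
8: · MOVGE
9: ✓ MOVLT  r2←0x9e
10: · MOVVS

EXEC = [1,9]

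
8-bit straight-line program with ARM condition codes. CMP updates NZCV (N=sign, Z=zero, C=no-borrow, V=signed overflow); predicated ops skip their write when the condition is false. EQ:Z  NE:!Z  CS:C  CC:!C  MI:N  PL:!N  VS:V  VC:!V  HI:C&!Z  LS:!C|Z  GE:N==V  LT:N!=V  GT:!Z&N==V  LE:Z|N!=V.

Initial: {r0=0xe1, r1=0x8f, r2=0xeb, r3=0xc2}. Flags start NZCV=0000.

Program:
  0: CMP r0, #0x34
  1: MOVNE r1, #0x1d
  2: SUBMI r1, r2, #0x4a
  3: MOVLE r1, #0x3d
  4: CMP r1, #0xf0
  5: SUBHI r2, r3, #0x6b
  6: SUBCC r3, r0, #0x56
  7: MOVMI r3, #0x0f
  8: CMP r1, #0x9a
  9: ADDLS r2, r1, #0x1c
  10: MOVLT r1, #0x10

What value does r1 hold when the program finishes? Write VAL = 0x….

[0] flags=1010 → (cmp)
[1] flags=1010 NE?T → r1=0x1d
[2] flags=1010 MI?T → r1=0xa1
[3] flags=1010 LE?T → r1=0x3d
[4] flags=0000 → (cmp)
[5] flags=0000 HI?F → skip
[6] flags=0000 CC?T → r3=0x8b
[7] flags=0000 MI?F → skip
[8] flags=1001 → (cmp)
[9] flags=1001 LS?T → r2=0x59
[10] flags=1001 LT?F → skip

VAL = 0x3d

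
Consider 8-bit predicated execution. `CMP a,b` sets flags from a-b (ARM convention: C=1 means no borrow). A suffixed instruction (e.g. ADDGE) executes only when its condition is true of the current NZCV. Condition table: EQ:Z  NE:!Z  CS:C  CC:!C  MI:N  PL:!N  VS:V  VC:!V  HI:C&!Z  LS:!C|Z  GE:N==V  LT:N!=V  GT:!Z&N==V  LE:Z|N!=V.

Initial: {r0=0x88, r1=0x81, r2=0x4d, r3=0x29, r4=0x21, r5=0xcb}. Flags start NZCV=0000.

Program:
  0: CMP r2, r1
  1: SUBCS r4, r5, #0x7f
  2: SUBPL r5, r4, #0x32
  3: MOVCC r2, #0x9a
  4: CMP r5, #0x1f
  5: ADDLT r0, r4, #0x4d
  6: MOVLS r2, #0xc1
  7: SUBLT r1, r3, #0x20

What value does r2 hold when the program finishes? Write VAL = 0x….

VAL = 0x9a

0: ✓ CMP  NZCV=1001
1: · SUBCS
2: · SUBPL
3: ✓ MOVCC  r2←0x9a
4: ✓ CMP  NZCV=1010
5: ✓ ADDLT  r0←0x6e
6: · MOVLS
7: ✓ SUBLT  r1←0x09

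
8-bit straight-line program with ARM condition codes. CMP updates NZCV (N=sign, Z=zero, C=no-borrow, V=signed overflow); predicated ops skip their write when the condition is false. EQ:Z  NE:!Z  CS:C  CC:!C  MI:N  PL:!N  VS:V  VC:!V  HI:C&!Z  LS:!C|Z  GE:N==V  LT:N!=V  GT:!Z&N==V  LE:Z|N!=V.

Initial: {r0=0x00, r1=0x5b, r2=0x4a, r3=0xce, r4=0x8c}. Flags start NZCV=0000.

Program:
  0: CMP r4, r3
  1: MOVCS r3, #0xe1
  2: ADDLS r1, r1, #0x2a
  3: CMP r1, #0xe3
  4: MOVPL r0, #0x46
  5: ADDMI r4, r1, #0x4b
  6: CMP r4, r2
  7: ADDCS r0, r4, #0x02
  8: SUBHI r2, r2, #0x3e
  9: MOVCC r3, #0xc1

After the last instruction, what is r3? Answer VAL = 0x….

0: ✓ CMP  NZCV=1000
1: · MOVCS
2: ✓ ADDLS  r1←0x85
3: ✓ CMP  NZCV=1000
4: · MOVPL
5: ✓ ADDMI  r4←0xd0
6: ✓ CMP  NZCV=1010
7: ✓ ADDCS  r0←0xd2
8: ✓ SUBHI  r2←0x0c
9: · MOVCC

VAL = 0xce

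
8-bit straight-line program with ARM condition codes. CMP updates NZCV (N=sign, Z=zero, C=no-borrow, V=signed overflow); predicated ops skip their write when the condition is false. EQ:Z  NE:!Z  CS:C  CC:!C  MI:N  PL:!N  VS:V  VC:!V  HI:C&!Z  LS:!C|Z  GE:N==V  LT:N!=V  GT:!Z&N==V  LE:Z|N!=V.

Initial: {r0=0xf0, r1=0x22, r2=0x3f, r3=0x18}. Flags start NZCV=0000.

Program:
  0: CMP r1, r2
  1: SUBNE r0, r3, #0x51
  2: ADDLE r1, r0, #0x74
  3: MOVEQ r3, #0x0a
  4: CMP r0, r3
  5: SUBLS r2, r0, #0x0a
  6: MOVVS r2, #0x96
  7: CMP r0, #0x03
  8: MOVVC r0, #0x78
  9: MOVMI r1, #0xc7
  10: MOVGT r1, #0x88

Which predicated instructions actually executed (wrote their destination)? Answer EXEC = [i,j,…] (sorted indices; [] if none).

EXEC = [1,2,8,9]

[0] flags=1000 → (cmp)
[1] flags=1000 NE?T → r0=0xc7
[2] flags=1000 LE?T → r1=0x3b
[3] flags=1000 EQ?F → skip
[4] flags=1010 → (cmp)
[5] flags=1010 LS?F → skip
[6] flags=1010 VS?F → skip
[7] flags=1010 → (cmp)
[8] flags=1010 VC?T → r0=0x78
[9] flags=1010 MI?T → r1=0xc7
[10] flags=1010 GT?F → skip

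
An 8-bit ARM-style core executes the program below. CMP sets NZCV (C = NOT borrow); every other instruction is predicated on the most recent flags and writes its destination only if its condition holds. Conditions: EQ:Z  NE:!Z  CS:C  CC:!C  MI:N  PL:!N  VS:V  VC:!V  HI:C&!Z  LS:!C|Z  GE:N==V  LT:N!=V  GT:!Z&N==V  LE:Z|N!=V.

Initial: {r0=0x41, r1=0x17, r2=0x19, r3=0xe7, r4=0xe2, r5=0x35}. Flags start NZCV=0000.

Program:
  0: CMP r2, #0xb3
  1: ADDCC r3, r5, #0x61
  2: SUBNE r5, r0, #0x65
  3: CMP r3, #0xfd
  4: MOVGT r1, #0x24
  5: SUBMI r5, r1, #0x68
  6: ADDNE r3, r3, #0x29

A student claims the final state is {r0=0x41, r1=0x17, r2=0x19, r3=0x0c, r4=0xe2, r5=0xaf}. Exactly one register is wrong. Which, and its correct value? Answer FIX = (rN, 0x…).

[0] flags=0000 → (cmp)
[1] flags=0000 CC?T → r3=0x96
[2] flags=0000 NE?T → r5=0xdc
[3] flags=1000 → (cmp)
[4] flags=1000 GT?F → skip
[5] flags=1000 MI?T → r5=0xaf
[6] flags=1000 NE?T → r3=0xbf

FIX = (r3, 0xbf)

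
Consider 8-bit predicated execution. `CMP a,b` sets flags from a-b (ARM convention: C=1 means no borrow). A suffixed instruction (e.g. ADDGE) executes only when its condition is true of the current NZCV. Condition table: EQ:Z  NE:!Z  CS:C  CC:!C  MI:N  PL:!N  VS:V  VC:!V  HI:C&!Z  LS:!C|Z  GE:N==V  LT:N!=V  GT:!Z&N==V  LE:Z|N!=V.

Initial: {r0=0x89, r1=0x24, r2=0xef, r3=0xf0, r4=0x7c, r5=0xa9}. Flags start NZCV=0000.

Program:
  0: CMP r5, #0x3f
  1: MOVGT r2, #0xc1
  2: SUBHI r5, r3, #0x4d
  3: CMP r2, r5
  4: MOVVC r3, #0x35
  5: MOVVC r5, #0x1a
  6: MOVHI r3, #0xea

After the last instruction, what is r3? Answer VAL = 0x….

VAL = 0xea

[0] flags=0011 → (cmp)
[1] flags=0011 GT?F → skip
[2] flags=0011 HI?T → r5=0xa3
[3] flags=0010 → (cmp)
[4] flags=0010 VC?T → r3=0x35
[5] flags=0010 VC?T → r5=0x1a
[6] flags=0010 HI?T → r3=0xea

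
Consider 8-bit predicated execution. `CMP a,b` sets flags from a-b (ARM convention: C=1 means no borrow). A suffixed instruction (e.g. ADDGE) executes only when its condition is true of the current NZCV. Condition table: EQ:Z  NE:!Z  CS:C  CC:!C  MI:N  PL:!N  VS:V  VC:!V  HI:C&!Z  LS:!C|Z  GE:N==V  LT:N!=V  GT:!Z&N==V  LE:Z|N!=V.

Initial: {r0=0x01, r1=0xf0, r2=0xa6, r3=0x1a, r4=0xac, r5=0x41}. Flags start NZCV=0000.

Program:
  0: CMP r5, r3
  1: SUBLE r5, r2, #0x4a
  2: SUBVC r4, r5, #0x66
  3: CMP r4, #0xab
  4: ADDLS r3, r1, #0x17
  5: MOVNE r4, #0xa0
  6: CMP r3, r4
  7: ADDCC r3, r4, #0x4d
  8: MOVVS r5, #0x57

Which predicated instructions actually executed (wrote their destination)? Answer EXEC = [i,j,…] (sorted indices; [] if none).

EXEC = [2,5,7]

0: ✓ CMP  NZCV=0010
1: · SUBLE
2: ✓ SUBVC  r4←0xdb
3: ✓ CMP  NZCV=0010
4: · ADDLS
5: ✓ MOVNE  r4←0xa0
6: ✓ CMP  NZCV=0000
7: ✓ ADDCC  r3←0xed
8: · MOVVS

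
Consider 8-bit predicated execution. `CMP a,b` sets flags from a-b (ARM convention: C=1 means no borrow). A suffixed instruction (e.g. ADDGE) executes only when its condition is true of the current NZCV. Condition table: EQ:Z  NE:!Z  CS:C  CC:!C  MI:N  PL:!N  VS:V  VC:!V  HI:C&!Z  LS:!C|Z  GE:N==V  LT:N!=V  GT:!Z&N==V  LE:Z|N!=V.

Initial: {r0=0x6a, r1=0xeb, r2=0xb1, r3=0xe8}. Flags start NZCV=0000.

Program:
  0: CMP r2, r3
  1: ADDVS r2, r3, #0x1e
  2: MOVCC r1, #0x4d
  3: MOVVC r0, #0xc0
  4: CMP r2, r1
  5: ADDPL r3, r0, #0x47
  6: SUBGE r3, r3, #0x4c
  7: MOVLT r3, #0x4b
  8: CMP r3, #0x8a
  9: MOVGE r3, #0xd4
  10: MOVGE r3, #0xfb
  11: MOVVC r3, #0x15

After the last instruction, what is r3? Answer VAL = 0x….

0: ✓ CMP  NZCV=1000
1: · ADDVS
2: ✓ MOVCC  r1←0x4d
3: ✓ MOVVC  r0←0xc0
4: ✓ CMP  NZCV=0011
5: ✓ ADDPL  r3←0x07
6: · SUBGE
7: ✓ MOVLT  r3←0x4b
8: ✓ CMP  NZCV=1001
9: ✓ MOVGE  r3←0xd4
10: ✓ MOVGE  r3←0xfb
11: · MOVVC

VAL = 0xfb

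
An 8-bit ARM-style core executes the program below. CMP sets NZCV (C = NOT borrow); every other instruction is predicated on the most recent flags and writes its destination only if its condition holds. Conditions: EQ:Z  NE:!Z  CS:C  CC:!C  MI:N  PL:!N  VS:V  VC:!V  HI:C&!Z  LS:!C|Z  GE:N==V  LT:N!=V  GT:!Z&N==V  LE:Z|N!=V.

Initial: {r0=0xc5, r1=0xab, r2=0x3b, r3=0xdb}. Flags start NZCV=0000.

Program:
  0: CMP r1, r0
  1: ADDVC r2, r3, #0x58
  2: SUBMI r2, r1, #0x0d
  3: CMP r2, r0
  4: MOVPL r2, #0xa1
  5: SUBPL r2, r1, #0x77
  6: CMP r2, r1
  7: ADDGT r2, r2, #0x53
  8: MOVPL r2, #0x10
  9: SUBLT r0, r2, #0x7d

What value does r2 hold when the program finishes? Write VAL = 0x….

[0] flags=1000 → (cmp)
[1] flags=1000 VC?T → r2=0x33
[2] flags=1000 MI?T → r2=0x9e
[3] flags=1000 → (cmp)
[4] flags=1000 PL?F → skip
[5] flags=1000 PL?F → skip
[6] flags=1000 → (cmp)
[7] flags=1000 GT?F → skip
[8] flags=1000 PL?F → skip
[9] flags=1000 LT?T → r0=0x21

VAL = 0x9e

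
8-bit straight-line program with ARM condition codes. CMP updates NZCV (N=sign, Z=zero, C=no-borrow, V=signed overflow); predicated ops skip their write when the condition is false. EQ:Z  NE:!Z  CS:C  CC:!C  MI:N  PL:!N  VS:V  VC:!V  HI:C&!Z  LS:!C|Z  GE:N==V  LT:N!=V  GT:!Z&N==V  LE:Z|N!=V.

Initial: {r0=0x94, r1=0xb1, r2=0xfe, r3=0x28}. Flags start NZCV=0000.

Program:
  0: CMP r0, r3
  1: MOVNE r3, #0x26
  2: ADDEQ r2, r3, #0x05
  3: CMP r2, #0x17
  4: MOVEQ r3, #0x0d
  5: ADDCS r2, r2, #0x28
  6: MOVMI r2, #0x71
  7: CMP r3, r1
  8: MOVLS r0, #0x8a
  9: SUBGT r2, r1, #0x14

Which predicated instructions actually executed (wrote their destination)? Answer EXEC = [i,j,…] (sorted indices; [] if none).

EXEC = [1,5,6,8,9]

0: ✓ CMP  NZCV=0011
1: ✓ MOVNE  r3←0x26
2: · ADDEQ
3: ✓ CMP  NZCV=1010
4: · MOVEQ
5: ✓ ADDCS  r2←0x26
6: ✓ MOVMI  r2←0x71
7: ✓ CMP  NZCV=0000
8: ✓ MOVLS  r0←0x8a
9: ✓ SUBGT  r2←0x9d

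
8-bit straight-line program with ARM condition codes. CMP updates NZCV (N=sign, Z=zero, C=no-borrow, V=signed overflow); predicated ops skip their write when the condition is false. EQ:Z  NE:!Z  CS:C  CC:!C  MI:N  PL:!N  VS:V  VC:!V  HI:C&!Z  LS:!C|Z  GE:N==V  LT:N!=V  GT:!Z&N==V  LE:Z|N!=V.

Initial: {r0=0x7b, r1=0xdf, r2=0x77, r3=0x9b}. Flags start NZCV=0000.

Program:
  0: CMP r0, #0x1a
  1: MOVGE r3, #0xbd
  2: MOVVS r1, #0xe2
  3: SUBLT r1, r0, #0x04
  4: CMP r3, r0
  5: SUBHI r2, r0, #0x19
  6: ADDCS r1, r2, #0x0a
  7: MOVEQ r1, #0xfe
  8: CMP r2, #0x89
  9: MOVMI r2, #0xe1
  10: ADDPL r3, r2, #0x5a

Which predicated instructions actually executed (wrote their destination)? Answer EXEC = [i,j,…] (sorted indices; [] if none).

[0] flags=0010 → (cmp)
[1] flags=0010 GE?T → r3=0xbd
[2] flags=0010 VS?F → skip
[3] flags=0010 LT?F → skip
[4] flags=0011 → (cmp)
[5] flags=0011 HI?T → r2=0x62
[6] flags=0011 CS?T → r1=0x6c
[7] flags=0011 EQ?F → skip
[8] flags=1001 → (cmp)
[9] flags=1001 MI?T → r2=0xe1
[10] flags=1001 PL?F → skip

EXEC = [1,5,6,9]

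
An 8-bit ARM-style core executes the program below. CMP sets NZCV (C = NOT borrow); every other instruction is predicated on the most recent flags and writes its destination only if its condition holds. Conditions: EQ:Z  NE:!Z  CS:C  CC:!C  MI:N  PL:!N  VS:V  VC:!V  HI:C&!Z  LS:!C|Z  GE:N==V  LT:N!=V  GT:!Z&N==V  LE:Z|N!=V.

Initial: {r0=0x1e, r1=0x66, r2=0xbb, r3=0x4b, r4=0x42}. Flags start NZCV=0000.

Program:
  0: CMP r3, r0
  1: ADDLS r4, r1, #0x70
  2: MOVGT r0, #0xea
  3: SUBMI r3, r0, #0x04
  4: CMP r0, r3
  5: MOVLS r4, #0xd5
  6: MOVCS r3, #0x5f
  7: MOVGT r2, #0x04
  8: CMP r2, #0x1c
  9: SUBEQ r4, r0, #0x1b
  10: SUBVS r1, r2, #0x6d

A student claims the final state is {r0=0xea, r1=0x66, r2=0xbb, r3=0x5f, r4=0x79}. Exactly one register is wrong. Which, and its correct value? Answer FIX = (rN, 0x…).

[0] flags=0010 → (cmp)
[1] flags=0010 LS?F → skip
[2] flags=0010 GT?T → r0=0xea
[3] flags=0010 MI?F → skip
[4] flags=1010 → (cmp)
[5] flags=1010 LS?F → skip
[6] flags=1010 CS?T → r3=0x5f
[7] flags=1010 GT?F → skip
[8] flags=1010 → (cmp)
[9] flags=1010 EQ?F → skip
[10] flags=1010 VS?F → skip

FIX = (r4, 0x42)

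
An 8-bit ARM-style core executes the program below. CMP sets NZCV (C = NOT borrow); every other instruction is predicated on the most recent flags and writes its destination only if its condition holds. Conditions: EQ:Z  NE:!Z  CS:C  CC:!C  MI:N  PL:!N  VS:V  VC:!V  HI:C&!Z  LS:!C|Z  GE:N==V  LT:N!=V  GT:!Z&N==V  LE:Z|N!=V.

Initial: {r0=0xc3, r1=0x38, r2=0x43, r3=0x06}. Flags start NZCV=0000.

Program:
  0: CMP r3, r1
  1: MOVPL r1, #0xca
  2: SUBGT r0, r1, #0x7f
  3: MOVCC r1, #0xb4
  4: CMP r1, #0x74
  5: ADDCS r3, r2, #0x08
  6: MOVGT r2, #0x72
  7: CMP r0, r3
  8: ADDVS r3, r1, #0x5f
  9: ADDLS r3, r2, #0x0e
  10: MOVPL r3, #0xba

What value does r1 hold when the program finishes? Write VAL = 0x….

VAL = 0xb4

0: ✓ CMP  NZCV=1000
1: · MOVPL
2: · SUBGT
3: ✓ MOVCC  r1←0xb4
4: ✓ CMP  NZCV=0011
5: ✓ ADDCS  r3←0x4b
6: · MOVGT
7: ✓ CMP  NZCV=0011
8: ✓ ADDVS  r3←0x13
9: · ADDLS
10: ✓ MOVPL  r3←0xba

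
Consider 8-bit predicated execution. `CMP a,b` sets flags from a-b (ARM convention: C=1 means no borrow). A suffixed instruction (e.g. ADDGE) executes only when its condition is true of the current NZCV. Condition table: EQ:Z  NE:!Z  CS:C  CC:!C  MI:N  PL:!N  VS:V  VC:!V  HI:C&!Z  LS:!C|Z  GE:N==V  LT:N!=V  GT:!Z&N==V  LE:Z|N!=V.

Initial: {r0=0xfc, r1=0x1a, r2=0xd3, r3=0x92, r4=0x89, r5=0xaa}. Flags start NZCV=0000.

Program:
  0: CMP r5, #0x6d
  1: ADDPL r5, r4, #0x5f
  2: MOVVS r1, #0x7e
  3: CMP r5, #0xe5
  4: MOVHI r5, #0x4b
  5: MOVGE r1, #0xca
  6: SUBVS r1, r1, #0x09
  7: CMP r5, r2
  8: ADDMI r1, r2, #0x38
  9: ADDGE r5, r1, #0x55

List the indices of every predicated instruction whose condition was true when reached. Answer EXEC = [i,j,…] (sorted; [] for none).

EXEC = [1,2,4,5,9]

0: ✓ CMP  NZCV=0011
1: ✓ ADDPL  r5←0xe8
2: ✓ MOVVS  r1←0x7e
3: ✓ CMP  NZCV=0010
4: ✓ MOVHI  r5←0x4b
5: ✓ MOVGE  r1←0xca
6: · SUBVS
7: ✓ CMP  NZCV=0000
8: · ADDMI
9: ✓ ADDGE  r5←0x1f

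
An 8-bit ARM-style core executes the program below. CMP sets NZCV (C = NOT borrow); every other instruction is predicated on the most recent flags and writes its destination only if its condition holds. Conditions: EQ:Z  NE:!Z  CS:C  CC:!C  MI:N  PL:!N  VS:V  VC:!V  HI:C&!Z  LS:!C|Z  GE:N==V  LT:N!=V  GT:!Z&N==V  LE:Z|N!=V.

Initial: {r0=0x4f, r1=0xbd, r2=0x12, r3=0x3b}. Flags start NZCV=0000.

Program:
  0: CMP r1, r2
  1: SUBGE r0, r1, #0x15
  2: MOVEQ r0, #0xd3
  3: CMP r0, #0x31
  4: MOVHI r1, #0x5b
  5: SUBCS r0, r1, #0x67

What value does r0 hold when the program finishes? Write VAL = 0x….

[0] flags=1010 → (cmp)
[1] flags=1010 GE?F → skip
[2] flags=1010 EQ?F → skip
[3] flags=0010 → (cmp)
[4] flags=0010 HI?T → r1=0x5b
[5] flags=0010 CS?T → r0=0xf4

VAL = 0xf4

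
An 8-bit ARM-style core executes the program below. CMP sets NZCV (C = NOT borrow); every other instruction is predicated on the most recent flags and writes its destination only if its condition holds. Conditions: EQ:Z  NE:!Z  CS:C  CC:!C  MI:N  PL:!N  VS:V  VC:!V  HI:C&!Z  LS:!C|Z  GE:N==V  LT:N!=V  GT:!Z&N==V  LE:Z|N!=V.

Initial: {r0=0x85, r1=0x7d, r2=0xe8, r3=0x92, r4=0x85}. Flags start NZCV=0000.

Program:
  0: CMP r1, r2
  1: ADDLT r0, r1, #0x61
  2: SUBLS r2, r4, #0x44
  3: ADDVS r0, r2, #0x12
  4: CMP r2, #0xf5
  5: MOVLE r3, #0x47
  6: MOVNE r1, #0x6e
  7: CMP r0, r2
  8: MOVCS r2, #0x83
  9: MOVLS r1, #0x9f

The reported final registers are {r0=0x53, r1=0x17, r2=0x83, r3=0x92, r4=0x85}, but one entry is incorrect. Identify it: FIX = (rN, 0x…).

FIX = (r1, 0x6e)

[0] flags=1001 → (cmp)
[1] flags=1001 LT?F → skip
[2] flags=1001 LS?T → r2=0x41
[3] flags=1001 VS?T → r0=0x53
[4] flags=0000 → (cmp)
[5] flags=0000 LE?F → skip
[6] flags=0000 NE?T → r1=0x6e
[7] flags=0010 → (cmp)
[8] flags=0010 CS?T → r2=0x83
[9] flags=0010 LS?F → skip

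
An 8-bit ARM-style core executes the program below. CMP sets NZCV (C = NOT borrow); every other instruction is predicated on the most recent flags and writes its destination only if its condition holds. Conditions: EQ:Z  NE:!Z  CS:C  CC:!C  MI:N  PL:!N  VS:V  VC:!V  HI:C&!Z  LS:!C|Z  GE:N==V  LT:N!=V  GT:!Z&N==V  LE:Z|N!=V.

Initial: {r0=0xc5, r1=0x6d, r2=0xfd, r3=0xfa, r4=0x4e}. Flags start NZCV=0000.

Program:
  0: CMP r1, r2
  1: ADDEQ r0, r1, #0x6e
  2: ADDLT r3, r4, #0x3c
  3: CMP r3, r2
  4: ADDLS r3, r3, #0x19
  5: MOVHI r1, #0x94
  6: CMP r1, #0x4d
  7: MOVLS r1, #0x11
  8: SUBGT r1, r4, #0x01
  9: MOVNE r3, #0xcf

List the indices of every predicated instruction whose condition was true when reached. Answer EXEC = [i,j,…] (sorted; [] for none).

EXEC = [4,8,9]

0: ✓ CMP  NZCV=0000
1: · ADDEQ
2: · ADDLT
3: ✓ CMP  NZCV=1000
4: ✓ ADDLS  r3←0x13
5: · MOVHI
6: ✓ CMP  NZCV=0010
7: · MOVLS
8: ✓ SUBGT  r1←0x4d
9: ✓ MOVNE  r3←0xcf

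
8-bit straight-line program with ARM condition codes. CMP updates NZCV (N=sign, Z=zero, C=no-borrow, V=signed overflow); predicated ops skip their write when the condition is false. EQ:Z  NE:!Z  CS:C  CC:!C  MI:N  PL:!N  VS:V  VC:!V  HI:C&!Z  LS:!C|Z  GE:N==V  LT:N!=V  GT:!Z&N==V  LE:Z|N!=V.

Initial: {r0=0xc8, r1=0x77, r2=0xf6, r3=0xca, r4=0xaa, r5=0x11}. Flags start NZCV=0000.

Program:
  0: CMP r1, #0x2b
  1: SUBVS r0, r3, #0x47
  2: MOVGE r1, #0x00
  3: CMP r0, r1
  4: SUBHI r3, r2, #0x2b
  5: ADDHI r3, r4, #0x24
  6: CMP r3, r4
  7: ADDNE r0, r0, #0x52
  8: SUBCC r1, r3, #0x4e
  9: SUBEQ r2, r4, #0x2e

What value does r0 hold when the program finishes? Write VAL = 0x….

VAL = 0x1a

0: ✓ CMP  NZCV=0010
1: · SUBVS
2: ✓ MOVGE  r1←0x00
3: ✓ CMP  NZCV=1010
4: ✓ SUBHI  r3←0xcb
5: ✓ ADDHI  r3←0xce
6: ✓ CMP  NZCV=0010
7: ✓ ADDNE  r0←0x1a
8: · SUBCC
9: · SUBEQ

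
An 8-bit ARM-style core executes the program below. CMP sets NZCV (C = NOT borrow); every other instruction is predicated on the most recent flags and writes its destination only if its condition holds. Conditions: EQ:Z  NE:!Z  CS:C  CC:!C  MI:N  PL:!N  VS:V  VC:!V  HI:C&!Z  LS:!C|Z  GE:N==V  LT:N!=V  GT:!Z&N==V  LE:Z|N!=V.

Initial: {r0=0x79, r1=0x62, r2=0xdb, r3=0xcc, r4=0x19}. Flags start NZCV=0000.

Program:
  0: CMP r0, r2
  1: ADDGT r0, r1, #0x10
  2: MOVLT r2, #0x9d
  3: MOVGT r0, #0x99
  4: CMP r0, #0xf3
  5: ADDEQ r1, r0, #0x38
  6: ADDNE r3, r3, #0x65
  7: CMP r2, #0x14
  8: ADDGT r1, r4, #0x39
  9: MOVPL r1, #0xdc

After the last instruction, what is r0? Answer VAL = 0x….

0: ✓ CMP  NZCV=1001
1: ✓ ADDGT  r0←0x72
2: · MOVLT
3: ✓ MOVGT  r0←0x99
4: ✓ CMP  NZCV=1000
5: · ADDEQ
6: ✓ ADDNE  r3←0x31
7: ✓ CMP  NZCV=1010
8: · ADDGT
9: · MOVPL

VAL = 0x99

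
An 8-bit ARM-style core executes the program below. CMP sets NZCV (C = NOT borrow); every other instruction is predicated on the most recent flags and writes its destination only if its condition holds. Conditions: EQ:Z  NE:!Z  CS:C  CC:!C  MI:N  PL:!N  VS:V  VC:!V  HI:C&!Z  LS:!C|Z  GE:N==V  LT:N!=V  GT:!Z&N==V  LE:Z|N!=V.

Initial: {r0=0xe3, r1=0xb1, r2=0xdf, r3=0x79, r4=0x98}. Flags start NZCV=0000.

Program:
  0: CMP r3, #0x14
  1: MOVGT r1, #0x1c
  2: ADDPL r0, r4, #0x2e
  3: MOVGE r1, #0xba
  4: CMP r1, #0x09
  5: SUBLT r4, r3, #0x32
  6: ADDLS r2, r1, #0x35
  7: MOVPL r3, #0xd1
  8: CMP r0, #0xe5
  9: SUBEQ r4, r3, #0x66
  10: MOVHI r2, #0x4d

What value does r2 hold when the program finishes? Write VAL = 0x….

0: ✓ CMP  NZCV=0010
1: ✓ MOVGT  r1←0x1c
2: ✓ ADDPL  r0←0xc6
3: ✓ MOVGE  r1←0xba
4: ✓ CMP  NZCV=1010
5: ✓ SUBLT  r4←0x47
6: · ADDLS
7: · MOVPL
8: ✓ CMP  NZCV=1000
9: · SUBEQ
10: · MOVHI

VAL = 0xdf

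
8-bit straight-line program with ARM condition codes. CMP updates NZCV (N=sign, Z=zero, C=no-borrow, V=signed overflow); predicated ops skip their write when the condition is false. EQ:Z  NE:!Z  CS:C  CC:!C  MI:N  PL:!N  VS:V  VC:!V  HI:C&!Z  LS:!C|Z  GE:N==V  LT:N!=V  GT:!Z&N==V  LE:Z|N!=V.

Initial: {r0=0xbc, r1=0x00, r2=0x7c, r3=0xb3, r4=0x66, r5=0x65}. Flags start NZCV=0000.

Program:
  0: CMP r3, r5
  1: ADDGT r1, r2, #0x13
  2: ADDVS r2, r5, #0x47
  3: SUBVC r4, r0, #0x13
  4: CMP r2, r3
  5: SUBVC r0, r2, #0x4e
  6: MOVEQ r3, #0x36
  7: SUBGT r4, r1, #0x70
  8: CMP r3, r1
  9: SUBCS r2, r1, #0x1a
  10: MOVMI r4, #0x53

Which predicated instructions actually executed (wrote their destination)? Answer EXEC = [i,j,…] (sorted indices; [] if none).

0: ✓ CMP  NZCV=0011
1: · ADDGT
2: ✓ ADDVS  r2←0xac
3: · SUBVC
4: ✓ CMP  NZCV=1000
5: ✓ SUBVC  r0←0x5e
6: · MOVEQ
7: · SUBGT
8: ✓ CMP  NZCV=1010
9: ✓ SUBCS  r2←0xe6
10: ✓ MOVMI  r4←0x53

EXEC = [2,5,9,10]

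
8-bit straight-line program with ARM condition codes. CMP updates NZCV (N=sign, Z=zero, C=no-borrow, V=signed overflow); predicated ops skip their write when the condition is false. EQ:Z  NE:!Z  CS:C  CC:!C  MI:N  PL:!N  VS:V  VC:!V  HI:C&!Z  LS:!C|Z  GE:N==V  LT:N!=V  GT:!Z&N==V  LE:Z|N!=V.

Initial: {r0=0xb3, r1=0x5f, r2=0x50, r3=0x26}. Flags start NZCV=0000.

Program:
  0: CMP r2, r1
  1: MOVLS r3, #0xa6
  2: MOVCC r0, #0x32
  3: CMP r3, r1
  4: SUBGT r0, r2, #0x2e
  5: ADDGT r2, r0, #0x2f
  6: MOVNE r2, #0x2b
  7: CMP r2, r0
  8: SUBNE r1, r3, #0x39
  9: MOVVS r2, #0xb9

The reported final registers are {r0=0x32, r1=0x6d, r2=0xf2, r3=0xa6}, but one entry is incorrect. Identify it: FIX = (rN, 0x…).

FIX = (r2, 0x2b)

[0] flags=1000 → (cmp)
[1] flags=1000 LS?T → r3=0xa6
[2] flags=1000 CC?T → r0=0x32
[3] flags=0011 → (cmp)
[4] flags=0011 GT?F → skip
[5] flags=0011 GT?F → skip
[6] flags=0011 NE?T → r2=0x2b
[7] flags=1000 → (cmp)
[8] flags=1000 NE?T → r1=0x6d
[9] flags=1000 VS?F → skip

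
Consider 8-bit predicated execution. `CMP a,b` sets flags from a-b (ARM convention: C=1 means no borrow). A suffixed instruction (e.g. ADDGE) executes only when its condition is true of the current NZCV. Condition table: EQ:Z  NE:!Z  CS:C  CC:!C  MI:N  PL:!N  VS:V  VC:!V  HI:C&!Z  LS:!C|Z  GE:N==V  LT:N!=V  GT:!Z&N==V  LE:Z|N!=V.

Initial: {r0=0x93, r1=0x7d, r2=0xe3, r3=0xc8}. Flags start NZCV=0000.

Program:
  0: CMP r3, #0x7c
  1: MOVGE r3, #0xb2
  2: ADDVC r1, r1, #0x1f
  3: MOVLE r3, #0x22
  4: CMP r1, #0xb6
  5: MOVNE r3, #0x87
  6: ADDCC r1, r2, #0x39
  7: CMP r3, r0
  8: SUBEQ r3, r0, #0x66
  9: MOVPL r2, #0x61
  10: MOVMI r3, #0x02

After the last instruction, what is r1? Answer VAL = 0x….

0: ✓ CMP  NZCV=0011
1: · MOVGE
2: · ADDVC
3: ✓ MOVLE  r3←0x22
4: ✓ CMP  NZCV=1001
5: ✓ MOVNE  r3←0x87
6: ✓ ADDCC  r1←0x1c
7: ✓ CMP  NZCV=1000
8: · SUBEQ
9: · MOVPL
10: ✓ MOVMI  r3←0x02

VAL = 0x1c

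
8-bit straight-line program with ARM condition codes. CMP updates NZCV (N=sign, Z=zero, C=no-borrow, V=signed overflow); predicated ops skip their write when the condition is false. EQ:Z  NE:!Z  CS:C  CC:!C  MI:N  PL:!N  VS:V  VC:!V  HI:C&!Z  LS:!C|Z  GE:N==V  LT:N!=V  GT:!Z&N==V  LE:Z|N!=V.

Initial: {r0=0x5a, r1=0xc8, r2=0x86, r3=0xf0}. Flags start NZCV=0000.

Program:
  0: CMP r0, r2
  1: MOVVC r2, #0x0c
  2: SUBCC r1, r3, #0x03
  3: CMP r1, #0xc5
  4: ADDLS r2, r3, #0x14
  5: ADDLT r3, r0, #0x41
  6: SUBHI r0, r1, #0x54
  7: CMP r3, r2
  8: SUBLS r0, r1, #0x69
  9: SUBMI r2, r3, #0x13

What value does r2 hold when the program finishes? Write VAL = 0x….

0: ✓ CMP  NZCV=1001
1: · MOVVC
2: ✓ SUBCC  r1←0xed
3: ✓ CMP  NZCV=0010
4: · ADDLS
5: · ADDLT
6: ✓ SUBHI  r0←0x99
7: ✓ CMP  NZCV=0010
8: · SUBLS
9: · SUBMI

VAL = 0x86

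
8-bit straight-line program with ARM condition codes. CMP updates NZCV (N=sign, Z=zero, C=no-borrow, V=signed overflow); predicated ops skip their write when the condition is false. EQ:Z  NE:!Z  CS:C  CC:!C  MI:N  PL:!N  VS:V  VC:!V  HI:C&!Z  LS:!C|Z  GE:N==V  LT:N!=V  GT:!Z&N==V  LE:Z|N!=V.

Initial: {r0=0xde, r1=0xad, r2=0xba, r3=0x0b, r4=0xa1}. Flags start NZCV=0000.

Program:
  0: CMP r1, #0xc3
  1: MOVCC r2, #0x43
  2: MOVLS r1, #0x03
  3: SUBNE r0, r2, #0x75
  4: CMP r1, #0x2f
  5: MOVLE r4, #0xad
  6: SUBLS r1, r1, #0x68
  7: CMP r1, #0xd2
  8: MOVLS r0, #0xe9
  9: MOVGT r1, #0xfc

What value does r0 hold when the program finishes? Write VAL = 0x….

VAL = 0xe9

[0] flags=1000 → (cmp)
[1] flags=1000 CC?T → r2=0x43
[2] flags=1000 LS?T → r1=0x03
[3] flags=1000 NE?T → r0=0xce
[4] flags=1000 → (cmp)
[5] flags=1000 LE?T → r4=0xad
[6] flags=1000 LS?T → r1=0x9b
[7] flags=1000 → (cmp)
[8] flags=1000 LS?T → r0=0xe9
[9] flags=1000 GT?F → skip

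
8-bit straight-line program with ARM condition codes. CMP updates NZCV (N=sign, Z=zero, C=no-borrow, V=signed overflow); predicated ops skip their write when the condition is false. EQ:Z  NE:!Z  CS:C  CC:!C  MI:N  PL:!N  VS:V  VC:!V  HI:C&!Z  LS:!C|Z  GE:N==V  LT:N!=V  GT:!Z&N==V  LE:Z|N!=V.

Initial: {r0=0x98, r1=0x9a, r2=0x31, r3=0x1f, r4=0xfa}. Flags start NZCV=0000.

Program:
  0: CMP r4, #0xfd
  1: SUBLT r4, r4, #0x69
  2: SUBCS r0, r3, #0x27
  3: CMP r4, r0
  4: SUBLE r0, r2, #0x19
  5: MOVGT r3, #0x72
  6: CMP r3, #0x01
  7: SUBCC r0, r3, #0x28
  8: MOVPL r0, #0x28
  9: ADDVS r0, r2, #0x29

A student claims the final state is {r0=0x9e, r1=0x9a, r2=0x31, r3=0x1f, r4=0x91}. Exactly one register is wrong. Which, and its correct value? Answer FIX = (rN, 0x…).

0: ✓ CMP  NZCV=1000
1: ✓ SUBLT  r4←0x91
2: · SUBCS
3: ✓ CMP  NZCV=1000
4: ✓ SUBLE  r0←0x18
5: · MOVGT
6: ✓ CMP  NZCV=0010
7: · SUBCC
8: ✓ MOVPL  r0←0x28
9: · ADDVS

FIX = (r0, 0x28)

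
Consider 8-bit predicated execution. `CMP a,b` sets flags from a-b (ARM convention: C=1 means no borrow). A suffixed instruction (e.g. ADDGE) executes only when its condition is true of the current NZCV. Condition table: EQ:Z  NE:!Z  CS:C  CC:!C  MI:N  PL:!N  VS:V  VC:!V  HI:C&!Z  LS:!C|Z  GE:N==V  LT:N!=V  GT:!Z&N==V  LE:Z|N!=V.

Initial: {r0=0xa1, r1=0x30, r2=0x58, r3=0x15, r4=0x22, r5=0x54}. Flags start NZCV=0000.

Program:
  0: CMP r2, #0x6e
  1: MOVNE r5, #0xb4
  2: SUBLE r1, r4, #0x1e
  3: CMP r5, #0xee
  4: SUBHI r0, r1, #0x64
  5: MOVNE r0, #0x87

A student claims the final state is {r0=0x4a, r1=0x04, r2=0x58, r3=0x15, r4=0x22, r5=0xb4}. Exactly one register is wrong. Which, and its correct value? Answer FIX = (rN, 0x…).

FIX = (r0, 0x87)

[0] flags=1000 → (cmp)
[1] flags=1000 NE?T → r5=0xb4
[2] flags=1000 LE?T → r1=0x04
[3] flags=1000 → (cmp)
[4] flags=1000 HI?F → skip
[5] flags=1000 NE?T → r0=0x87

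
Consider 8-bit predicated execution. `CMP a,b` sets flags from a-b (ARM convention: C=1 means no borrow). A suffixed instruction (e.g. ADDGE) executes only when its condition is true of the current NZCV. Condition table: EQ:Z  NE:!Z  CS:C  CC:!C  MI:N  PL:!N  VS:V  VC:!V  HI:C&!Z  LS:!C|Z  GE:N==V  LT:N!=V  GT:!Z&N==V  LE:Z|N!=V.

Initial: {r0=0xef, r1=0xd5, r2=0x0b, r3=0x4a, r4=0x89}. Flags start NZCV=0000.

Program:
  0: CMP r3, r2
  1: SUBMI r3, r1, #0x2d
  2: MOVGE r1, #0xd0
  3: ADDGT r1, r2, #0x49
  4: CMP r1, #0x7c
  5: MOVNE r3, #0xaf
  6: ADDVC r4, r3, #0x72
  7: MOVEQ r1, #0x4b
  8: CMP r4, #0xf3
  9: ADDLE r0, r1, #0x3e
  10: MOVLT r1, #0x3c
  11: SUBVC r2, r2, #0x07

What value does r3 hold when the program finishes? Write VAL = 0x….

VAL = 0xaf

0: ✓ CMP  NZCV=0010
1: · SUBMI
2: ✓ MOVGE  r1←0xd0
3: ✓ ADDGT  r1←0x54
4: ✓ CMP  NZCV=1000
5: ✓ MOVNE  r3←0xaf
6: ✓ ADDVC  r4←0x21
7: · MOVEQ
8: ✓ CMP  NZCV=0000
9: · ADDLE
10: · MOVLT
11: ✓ SUBVC  r2←0x04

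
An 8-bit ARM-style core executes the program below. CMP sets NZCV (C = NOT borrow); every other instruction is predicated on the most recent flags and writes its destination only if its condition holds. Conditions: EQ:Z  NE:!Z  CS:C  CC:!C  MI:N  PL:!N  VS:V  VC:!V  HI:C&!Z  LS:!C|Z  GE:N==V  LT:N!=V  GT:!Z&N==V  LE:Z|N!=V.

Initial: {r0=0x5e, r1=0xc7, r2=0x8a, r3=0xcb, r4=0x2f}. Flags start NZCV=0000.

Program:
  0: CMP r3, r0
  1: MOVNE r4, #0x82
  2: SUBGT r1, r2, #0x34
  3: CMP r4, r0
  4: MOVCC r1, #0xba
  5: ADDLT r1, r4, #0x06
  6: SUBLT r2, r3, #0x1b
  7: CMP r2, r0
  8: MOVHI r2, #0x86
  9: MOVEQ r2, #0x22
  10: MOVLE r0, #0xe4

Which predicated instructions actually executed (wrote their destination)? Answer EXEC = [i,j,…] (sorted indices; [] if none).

EXEC = [1,5,6,8,10]

[0] flags=0011 → (cmp)
[1] flags=0011 NE?T → r4=0x82
[2] flags=0011 GT?F → skip
[3] flags=0011 → (cmp)
[4] flags=0011 CC?F → skip
[5] flags=0011 LT?T → r1=0x88
[6] flags=0011 LT?T → r2=0xb0
[7] flags=0011 → (cmp)
[8] flags=0011 HI?T → r2=0x86
[9] flags=0011 EQ?F → skip
[10] flags=0011 LE?T → r0=0xe4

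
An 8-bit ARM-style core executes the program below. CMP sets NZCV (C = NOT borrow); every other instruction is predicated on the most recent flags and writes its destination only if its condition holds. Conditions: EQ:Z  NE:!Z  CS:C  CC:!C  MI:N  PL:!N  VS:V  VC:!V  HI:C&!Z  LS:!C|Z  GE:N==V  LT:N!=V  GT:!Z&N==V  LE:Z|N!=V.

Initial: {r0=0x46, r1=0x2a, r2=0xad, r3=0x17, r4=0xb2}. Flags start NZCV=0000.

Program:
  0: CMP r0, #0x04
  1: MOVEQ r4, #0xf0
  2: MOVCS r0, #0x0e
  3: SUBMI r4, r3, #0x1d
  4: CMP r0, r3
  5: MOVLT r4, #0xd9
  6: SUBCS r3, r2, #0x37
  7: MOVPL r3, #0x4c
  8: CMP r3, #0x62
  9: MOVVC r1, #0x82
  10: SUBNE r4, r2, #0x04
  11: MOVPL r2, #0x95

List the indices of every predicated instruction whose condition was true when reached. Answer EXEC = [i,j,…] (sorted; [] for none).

0: ✓ CMP  NZCV=0010
1: · MOVEQ
2: ✓ MOVCS  r0←0x0e
3: · SUBMI
4: ✓ CMP  NZCV=1000
5: ✓ MOVLT  r4←0xd9
6: · SUBCS
7: · MOVPL
8: ✓ CMP  NZCV=1000
9: ✓ MOVVC  r1←0x82
10: ✓ SUBNE  r4←0xa9
11: · MOVPL

EXEC = [2,5,9,10]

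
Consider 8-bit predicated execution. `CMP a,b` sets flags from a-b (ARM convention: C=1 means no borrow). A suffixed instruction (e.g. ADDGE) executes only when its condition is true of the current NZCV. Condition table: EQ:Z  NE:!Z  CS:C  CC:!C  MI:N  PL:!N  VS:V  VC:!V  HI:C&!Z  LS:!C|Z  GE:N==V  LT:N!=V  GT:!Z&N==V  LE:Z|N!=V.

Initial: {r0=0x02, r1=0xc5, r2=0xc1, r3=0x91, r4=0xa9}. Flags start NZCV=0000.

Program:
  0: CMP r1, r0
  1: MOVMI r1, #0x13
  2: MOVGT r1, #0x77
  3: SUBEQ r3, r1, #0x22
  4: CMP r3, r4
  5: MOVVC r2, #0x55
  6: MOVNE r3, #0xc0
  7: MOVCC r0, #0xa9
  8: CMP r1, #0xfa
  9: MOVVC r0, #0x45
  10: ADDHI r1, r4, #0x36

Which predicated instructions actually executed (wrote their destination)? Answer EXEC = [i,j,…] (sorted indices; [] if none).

EXEC = [1,5,6,7,9]

[0] flags=1010 → (cmp)
[1] flags=1010 MI?T → r1=0x13
[2] flags=1010 GT?F → skip
[3] flags=1010 EQ?F → skip
[4] flags=1000 → (cmp)
[5] flags=1000 VC?T → r2=0x55
[6] flags=1000 NE?T → r3=0xc0
[7] flags=1000 CC?T → r0=0xa9
[8] flags=0000 → (cmp)
[9] flags=0000 VC?T → r0=0x45
[10] flags=0000 HI?F → skip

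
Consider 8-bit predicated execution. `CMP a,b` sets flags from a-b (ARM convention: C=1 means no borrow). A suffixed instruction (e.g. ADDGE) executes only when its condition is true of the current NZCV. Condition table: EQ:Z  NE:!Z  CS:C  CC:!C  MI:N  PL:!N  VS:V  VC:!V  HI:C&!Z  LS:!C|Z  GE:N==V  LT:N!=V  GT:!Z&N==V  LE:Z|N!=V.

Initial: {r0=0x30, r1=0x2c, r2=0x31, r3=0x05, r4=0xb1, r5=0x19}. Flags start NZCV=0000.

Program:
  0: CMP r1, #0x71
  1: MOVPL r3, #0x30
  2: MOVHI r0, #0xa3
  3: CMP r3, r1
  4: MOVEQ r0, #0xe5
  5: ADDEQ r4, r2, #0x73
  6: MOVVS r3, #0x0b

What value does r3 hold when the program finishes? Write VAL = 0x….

0: ✓ CMP  NZCV=1000
1: · MOVPL
2: · MOVHI
3: ✓ CMP  NZCV=1000
4: · MOVEQ
5: · ADDEQ
6: · MOVVS

VAL = 0x05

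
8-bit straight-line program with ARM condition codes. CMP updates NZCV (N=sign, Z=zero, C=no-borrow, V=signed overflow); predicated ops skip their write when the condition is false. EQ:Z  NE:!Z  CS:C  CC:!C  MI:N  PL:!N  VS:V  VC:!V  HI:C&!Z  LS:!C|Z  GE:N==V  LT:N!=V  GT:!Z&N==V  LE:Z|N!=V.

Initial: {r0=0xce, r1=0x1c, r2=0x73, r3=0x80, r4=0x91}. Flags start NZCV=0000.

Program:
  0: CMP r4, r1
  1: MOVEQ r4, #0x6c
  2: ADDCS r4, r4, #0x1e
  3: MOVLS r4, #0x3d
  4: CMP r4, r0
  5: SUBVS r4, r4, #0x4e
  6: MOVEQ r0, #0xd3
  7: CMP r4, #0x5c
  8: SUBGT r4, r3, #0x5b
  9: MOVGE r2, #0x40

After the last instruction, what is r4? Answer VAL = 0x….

0: ✓ CMP  NZCV=0011
1: · MOVEQ
2: ✓ ADDCS  r4←0xaf
3: · MOVLS
4: ✓ CMP  NZCV=1000
5: · SUBVS
6: · MOVEQ
7: ✓ CMP  NZCV=0011
8: · SUBGT
9: · MOVGE

VAL = 0xaf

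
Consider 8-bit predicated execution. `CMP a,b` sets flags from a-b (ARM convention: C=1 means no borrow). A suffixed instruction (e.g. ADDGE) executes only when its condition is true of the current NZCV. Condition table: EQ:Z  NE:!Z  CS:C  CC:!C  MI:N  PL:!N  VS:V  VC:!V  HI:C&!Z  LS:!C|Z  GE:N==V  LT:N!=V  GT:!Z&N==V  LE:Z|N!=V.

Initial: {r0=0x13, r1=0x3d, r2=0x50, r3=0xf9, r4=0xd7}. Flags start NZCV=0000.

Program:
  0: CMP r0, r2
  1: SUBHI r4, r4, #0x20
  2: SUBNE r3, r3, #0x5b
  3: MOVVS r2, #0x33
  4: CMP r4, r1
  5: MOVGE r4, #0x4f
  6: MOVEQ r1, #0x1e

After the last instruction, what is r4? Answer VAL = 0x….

[0] flags=1000 → (cmp)
[1] flags=1000 HI?F → skip
[2] flags=1000 NE?T → r3=0x9e
[3] flags=1000 VS?F → skip
[4] flags=1010 → (cmp)
[5] flags=1010 GE?F → skip
[6] flags=1010 EQ?F → skip

VAL = 0xd7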